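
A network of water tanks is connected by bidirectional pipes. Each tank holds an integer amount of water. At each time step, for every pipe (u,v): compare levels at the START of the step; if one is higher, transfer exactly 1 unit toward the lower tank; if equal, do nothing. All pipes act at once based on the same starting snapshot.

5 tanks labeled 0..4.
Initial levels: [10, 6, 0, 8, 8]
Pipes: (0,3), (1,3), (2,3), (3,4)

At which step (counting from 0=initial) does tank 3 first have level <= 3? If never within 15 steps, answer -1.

Answer: -1

Derivation:
Step 1: flows [0->3,3->1,3->2,3=4] -> levels [9 7 1 7 8]
Step 2: flows [0->3,1=3,3->2,4->3] -> levels [8 7 2 8 7]
Step 3: flows [0=3,3->1,3->2,3->4] -> levels [8 8 3 5 8]
Step 4: flows [0->3,1->3,3->2,4->3] -> levels [7 7 4 7 7]
Step 5: flows [0=3,1=3,3->2,3=4] -> levels [7 7 5 6 7]
Step 6: flows [0->3,1->3,3->2,4->3] -> levels [6 6 6 8 6]
Step 7: flows [3->0,3->1,3->2,3->4] -> levels [7 7 7 4 7]
Step 8: flows [0->3,1->3,2->3,4->3] -> levels [6 6 6 8 6]
  -> period-2 cycle (repeats step 6); tank 3 never drops to <=3
Tank 3 never reaches <=3 within 15 steps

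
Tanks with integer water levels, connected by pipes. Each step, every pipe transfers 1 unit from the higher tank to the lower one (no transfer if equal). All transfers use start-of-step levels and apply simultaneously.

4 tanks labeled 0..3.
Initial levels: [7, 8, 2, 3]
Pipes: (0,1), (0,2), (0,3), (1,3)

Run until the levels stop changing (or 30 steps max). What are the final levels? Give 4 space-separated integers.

Answer: 3 6 5 6

Derivation:
Step 1: flows [1->0,0->2,0->3,1->3] -> levels [6 6 3 5]
Step 2: flows [0=1,0->2,0->3,1->3] -> levels [4 5 4 7]
Step 3: flows [1->0,0=2,3->0,3->1] -> levels [6 5 4 5]
Step 4: flows [0->1,0->2,0->3,1=3] -> levels [3 6 5 6]
Step 5: flows [1->0,2->0,3->0,1=3] -> levels [6 5 4 5]
  -> period-2 cycle: step 5 state = step 3 state; never stabilizes
  -> state at step 30: (30-3) mod 2 = 1, same as step 4 -> [3 6 5 6]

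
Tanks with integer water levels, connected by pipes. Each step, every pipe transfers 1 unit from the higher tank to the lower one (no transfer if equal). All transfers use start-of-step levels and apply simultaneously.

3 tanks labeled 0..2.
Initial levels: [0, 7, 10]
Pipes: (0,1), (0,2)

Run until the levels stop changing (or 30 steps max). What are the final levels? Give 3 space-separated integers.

Step 1: flows [1->0,2->0] -> levels [2 6 9]
Step 2: flows [1->0,2->0] -> levels [4 5 8]
Step 3: flows [1->0,2->0] -> levels [6 4 7]
Step 4: flows [0->1,2->0] -> levels [6 5 6]
Step 5: flows [0->1,0=2] -> levels [5 6 6]
Step 6: flows [1->0,2->0] -> levels [7 5 5]
Step 7: flows [0->1,0->2] -> levels [5 6 6]
  -> period-2 cycle: step 7 state = step 5 state; never stabilizes
  -> state at step 30: (30-5) mod 2 = 1, same as step 6 -> [7 5 5]

Answer: 7 5 5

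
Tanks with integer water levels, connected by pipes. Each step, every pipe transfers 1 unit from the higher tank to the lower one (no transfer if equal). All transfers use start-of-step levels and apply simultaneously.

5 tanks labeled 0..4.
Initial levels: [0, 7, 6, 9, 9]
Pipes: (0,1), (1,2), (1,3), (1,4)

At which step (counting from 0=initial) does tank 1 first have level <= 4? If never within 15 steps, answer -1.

Answer: 3

Derivation:
Step 1: flows [1->0,1->2,3->1,4->1] -> levels [1 7 7 8 8]
Step 2: flows [1->0,1=2,3->1,4->1] -> levels [2 8 7 7 7]
Step 3: flows [1->0,1->2,1->3,1->4] -> levels [3 4 8 8 8]
Tank 1 first reaches <=4 at step 3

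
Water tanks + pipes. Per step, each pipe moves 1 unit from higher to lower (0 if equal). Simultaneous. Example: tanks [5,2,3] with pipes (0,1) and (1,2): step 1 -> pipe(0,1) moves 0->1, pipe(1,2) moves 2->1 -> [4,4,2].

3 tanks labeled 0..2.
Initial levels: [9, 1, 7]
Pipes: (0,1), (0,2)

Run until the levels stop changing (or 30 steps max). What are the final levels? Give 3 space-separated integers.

Answer: 7 5 5

Derivation:
Step 1: flows [0->1,0->2] -> levels [7 2 8]
Step 2: flows [0->1,2->0] -> levels [7 3 7]
Step 3: flows [0->1,0=2] -> levels [6 4 7]
Step 4: flows [0->1,2->0] -> levels [6 5 6]
Step 5: flows [0->1,0=2] -> levels [5 6 6]
Step 6: flows [1->0,2->0] -> levels [7 5 5]
Step 7: flows [0->1,0->2] -> levels [5 6 6]
  -> period-2 cycle: step 7 state = step 5 state; never stabilizes
  -> state at step 30: (30-5) mod 2 = 1, same as step 6 -> [7 5 5]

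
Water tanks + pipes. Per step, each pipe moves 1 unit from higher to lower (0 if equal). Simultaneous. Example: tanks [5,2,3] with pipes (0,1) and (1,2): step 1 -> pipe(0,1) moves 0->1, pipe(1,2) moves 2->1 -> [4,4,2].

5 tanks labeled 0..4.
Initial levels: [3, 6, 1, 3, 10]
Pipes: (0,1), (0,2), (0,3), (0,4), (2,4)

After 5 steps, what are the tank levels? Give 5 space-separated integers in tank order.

Step 1: flows [1->0,0->2,0=3,4->0,4->2] -> levels [4 5 3 3 8]
Step 2: flows [1->0,0->2,0->3,4->0,4->2] -> levels [4 4 5 4 6]
Step 3: flows [0=1,2->0,0=3,4->0,4->2] -> levels [6 4 5 4 4]
Step 4: flows [0->1,0->2,0->3,0->4,2->4] -> levels [2 5 5 5 6]
Step 5: flows [1->0,2->0,3->0,4->0,4->2] -> levels [6 4 5 4 4]

Answer: 6 4 5 4 4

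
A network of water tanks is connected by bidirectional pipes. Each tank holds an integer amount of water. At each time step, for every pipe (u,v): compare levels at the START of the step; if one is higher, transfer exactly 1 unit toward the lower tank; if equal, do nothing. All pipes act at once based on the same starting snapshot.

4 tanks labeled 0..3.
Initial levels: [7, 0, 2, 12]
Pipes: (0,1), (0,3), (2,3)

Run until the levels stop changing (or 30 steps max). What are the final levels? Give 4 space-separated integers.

Step 1: flows [0->1,3->0,3->2] -> levels [7 1 3 10]
Step 2: flows [0->1,3->0,3->2] -> levels [7 2 4 8]
Step 3: flows [0->1,3->0,3->2] -> levels [7 3 5 6]
Step 4: flows [0->1,0->3,3->2] -> levels [5 4 6 6]
Step 5: flows [0->1,3->0,2=3] -> levels [5 5 6 5]
Step 6: flows [0=1,0=3,2->3] -> levels [5 5 5 6]
Step 7: flows [0=1,3->0,3->2] -> levels [6 5 6 4]
Step 8: flows [0->1,0->3,2->3] -> levels [4 6 5 6]
Step 9: flows [1->0,3->0,3->2] -> levels [6 5 6 4]
  -> period-2 cycle: step 9 state = step 7 state; never stabilizes
  -> state at step 30: (30-7) mod 2 = 1, same as step 8 -> [4 6 5 6]

Answer: 4 6 5 6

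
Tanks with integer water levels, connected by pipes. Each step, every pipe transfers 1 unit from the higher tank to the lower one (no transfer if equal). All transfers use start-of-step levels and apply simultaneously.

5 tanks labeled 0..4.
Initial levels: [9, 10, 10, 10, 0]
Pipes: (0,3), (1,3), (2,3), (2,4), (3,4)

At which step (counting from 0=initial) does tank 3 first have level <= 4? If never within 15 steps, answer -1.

Answer: -1

Derivation:
Step 1: flows [3->0,1=3,2=3,2->4,3->4] -> levels [10 10 9 8 2]
Step 2: flows [0->3,1->3,2->3,2->4,3->4] -> levels [9 9 7 10 4]
Step 3: flows [3->0,3->1,3->2,2->4,3->4] -> levels [10 10 7 6 6]
Step 4: flows [0->3,1->3,2->3,2->4,3=4] -> levels [9 9 5 9 7]
Step 5: flows [0=3,1=3,3->2,4->2,3->4] -> levels [9 9 7 7 7]
Step 6: flows [0->3,1->3,2=3,2=4,3=4] -> levels [8 8 7 9 7]
Step 7: flows [3->0,3->1,3->2,2=4,3->4] -> levels [9 9 8 5 8]
Step 8: flows [0->3,1->3,2->3,2=4,4->3] -> levels [8 8 7 9 7]
  -> period-2 cycle (repeats step 6); tank 3 never drops to <=4
Tank 3 never reaches <=4 within 15 steps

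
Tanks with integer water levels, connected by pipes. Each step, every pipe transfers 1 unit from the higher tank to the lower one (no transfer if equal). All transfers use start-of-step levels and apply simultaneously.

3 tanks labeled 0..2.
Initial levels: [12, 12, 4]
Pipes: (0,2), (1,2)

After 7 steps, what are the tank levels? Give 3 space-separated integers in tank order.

Step 1: flows [0->2,1->2] -> levels [11 11 6]
Step 2: flows [0->2,1->2] -> levels [10 10 8]
Step 3: flows [0->2,1->2] -> levels [9 9 10]
Step 4: flows [2->0,2->1] -> levels [10 10 8]
  -> period-2 cycle: step 4 state = step 2 state
  -> state at step 7: (7-2) mod 2 = 1, same as step 3 -> [9 9 10]

Answer: 9 9 10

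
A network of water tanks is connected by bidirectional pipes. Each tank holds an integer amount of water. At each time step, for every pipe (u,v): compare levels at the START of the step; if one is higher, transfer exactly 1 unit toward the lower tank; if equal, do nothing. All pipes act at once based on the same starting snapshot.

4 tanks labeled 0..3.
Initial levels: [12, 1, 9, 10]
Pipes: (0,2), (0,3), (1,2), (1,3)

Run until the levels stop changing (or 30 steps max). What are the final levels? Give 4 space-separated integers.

Answer: 7 9 8 8

Derivation:
Step 1: flows [0->2,0->3,2->1,3->1] -> levels [10 3 9 10]
Step 2: flows [0->2,0=3,2->1,3->1] -> levels [9 5 9 9]
Step 3: flows [0=2,0=3,2->1,3->1] -> levels [9 7 8 8]
Step 4: flows [0->2,0->3,2->1,3->1] -> levels [7 9 8 8]
Step 5: flows [2->0,3->0,1->2,1->3] -> levels [9 7 8 8]
  -> period-2 cycle: step 5 state = step 3 state; never stabilizes
  -> state at step 30: (30-3) mod 2 = 1, same as step 4 -> [7 9 8 8]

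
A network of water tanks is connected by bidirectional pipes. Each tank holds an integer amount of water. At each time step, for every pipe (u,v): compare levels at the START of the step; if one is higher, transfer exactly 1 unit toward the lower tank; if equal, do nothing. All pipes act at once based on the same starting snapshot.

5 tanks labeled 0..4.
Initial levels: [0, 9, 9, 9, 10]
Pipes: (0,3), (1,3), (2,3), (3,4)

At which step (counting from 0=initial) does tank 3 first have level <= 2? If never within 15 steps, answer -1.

Step 1: flows [3->0,1=3,2=3,4->3] -> levels [1 9 9 9 9]
Step 2: flows [3->0,1=3,2=3,3=4] -> levels [2 9 9 8 9]
Step 3: flows [3->0,1->3,2->3,4->3] -> levels [3 8 8 10 8]
Step 4: flows [3->0,3->1,3->2,3->4] -> levels [4 9 9 6 9]
Step 5: flows [3->0,1->3,2->3,4->3] -> levels [5 8 8 8 8]
Step 6: flows [3->0,1=3,2=3,3=4] -> levels [6 8 8 7 8]
Step 7: flows [3->0,1->3,2->3,4->3] -> levels [7 7 7 9 7]
Step 8: flows [3->0,3->1,3->2,3->4] -> levels [8 8 8 5 8]
Step 9: flows [0->3,1->3,2->3,4->3] -> levels [7 7 7 9 7]
  -> period-2 cycle (repeats step 7); tank 3 never drops to <=2
Tank 3 never reaches <=2 within 15 steps

Answer: -1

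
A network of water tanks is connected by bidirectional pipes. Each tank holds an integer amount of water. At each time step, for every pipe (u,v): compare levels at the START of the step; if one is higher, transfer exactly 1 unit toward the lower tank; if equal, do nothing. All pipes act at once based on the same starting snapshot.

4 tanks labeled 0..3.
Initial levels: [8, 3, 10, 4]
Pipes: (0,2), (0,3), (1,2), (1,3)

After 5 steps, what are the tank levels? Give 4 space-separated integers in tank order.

Answer: 8 7 5 5

Derivation:
Step 1: flows [2->0,0->3,2->1,3->1] -> levels [8 5 8 4]
Step 2: flows [0=2,0->3,2->1,1->3] -> levels [7 5 7 6]
Step 3: flows [0=2,0->3,2->1,3->1] -> levels [6 7 6 6]
Step 4: flows [0=2,0=3,1->2,1->3] -> levels [6 5 7 7]
Step 5: flows [2->0,3->0,2->1,3->1] -> levels [8 7 5 5]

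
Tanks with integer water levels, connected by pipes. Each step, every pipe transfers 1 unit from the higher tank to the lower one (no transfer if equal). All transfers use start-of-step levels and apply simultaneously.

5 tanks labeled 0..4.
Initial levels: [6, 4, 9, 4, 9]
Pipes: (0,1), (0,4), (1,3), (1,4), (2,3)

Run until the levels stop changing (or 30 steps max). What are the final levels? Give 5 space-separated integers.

Answer: 7 5 6 8 6

Derivation:
Step 1: flows [0->1,4->0,1=3,4->1,2->3] -> levels [6 6 8 5 7]
Step 2: flows [0=1,4->0,1->3,4->1,2->3] -> levels [7 6 7 7 5]
Step 3: flows [0->1,0->4,3->1,1->4,2=3] -> levels [5 7 7 6 7]
Step 4: flows [1->0,4->0,1->3,1=4,2->3] -> levels [7 5 6 8 6]
Step 5: flows [0->1,0->4,3->1,4->1,3->2] -> levels [5 8 7 6 6]
Step 6: flows [1->0,4->0,1->3,1->4,2->3] -> levels [7 5 6 8 6]
  -> period-2 cycle: step 6 state = step 4 state; never stabilizes
  -> state at step 30: (30-4) mod 2 = 0, same as step 4 -> [7 5 6 8 6]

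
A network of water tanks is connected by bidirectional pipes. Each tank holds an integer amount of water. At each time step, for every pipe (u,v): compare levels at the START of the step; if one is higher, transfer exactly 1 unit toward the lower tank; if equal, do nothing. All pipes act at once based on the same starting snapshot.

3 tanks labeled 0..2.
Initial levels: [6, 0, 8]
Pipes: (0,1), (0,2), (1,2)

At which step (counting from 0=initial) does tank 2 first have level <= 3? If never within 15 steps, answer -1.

Step 1: flows [0->1,2->0,2->1] -> levels [6 2 6]
Step 2: flows [0->1,0=2,2->1] -> levels [5 4 5]
Step 3: flows [0->1,0=2,2->1] -> levels [4 6 4]
Step 4: flows [1->0,0=2,1->2] -> levels [5 4 5]
  -> period-2 cycle (repeats step 2); tank 2 never drops to <=3
Tank 2 never reaches <=3 within 15 steps

Answer: -1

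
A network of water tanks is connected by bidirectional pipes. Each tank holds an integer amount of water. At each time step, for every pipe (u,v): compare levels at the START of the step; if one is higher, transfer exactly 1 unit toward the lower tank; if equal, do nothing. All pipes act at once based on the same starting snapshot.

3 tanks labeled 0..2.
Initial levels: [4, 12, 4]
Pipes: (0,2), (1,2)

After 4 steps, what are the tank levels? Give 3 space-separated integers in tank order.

Step 1: flows [0=2,1->2] -> levels [4 11 5]
Step 2: flows [2->0,1->2] -> levels [5 10 5]
Step 3: flows [0=2,1->2] -> levels [5 9 6]
Step 4: flows [2->0,1->2] -> levels [6 8 6]

Answer: 6 8 6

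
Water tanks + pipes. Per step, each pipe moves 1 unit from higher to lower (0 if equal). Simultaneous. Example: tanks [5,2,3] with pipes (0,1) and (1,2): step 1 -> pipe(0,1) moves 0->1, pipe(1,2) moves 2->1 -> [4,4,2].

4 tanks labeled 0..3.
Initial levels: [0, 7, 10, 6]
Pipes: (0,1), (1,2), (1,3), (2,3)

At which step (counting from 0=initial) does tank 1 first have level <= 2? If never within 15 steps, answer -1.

Answer: -1

Derivation:
Step 1: flows [1->0,2->1,1->3,2->3] -> levels [1 6 8 8]
Step 2: flows [1->0,2->1,3->1,2=3] -> levels [2 7 7 7]
Step 3: flows [1->0,1=2,1=3,2=3] -> levels [3 6 7 7]
Step 4: flows [1->0,2->1,3->1,2=3] -> levels [4 7 6 6]
Step 5: flows [1->0,1->2,1->3,2=3] -> levels [5 4 7 7]
Step 6: flows [0->1,2->1,3->1,2=3] -> levels [4 7 6 6]
  -> period-2 cycle (repeats step 4); tank 1 never drops to <=2
Tank 1 never reaches <=2 within 15 steps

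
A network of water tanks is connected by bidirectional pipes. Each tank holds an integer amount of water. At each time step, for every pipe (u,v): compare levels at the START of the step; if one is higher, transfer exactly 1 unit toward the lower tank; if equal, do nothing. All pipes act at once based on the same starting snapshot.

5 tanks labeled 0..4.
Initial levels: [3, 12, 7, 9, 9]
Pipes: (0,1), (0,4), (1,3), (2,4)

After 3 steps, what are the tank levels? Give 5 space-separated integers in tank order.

Step 1: flows [1->0,4->0,1->3,4->2] -> levels [5 10 8 10 7]
Step 2: flows [1->0,4->0,1=3,2->4] -> levels [7 9 7 10 7]
Step 3: flows [1->0,0=4,3->1,2=4] -> levels [8 9 7 9 7]

Answer: 8 9 7 9 7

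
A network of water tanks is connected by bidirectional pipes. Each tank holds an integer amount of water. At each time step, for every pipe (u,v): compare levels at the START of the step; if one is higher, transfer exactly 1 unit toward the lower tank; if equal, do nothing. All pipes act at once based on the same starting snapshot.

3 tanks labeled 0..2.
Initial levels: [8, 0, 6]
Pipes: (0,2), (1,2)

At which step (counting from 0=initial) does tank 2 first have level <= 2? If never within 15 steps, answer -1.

Step 1: flows [0->2,2->1] -> levels [7 1 6]
Step 2: flows [0->2,2->1] -> levels [6 2 6]
Step 3: flows [0=2,2->1] -> levels [6 3 5]
Step 4: flows [0->2,2->1] -> levels [5 4 5]
Step 5: flows [0=2,2->1] -> levels [5 5 4]
Step 6: flows [0->2,1->2] -> levels [4 4 6]
Step 7: flows [2->0,2->1] -> levels [5 5 4]
  -> period-2 cycle (repeats step 5); tank 2 never drops to <=2
Tank 2 never reaches <=2 within 15 steps

Answer: -1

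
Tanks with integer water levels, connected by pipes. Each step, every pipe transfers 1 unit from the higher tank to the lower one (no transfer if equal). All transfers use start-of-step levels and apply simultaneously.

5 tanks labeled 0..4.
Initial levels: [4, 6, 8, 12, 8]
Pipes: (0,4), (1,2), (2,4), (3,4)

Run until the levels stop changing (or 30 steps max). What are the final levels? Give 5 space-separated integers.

Step 1: flows [4->0,2->1,2=4,3->4] -> levels [5 7 7 11 8]
Step 2: flows [4->0,1=2,4->2,3->4] -> levels [6 7 8 10 7]
Step 3: flows [4->0,2->1,2->4,3->4] -> levels [7 8 6 9 8]
Step 4: flows [4->0,1->2,4->2,3->4] -> levels [8 7 8 8 7]
Step 5: flows [0->4,2->1,2->4,3->4] -> levels [7 8 6 7 10]
Step 6: flows [4->0,1->2,4->2,4->3] -> levels [8 7 8 8 7]
  -> period-2 cycle: step 6 state = step 4 state; never stabilizes
  -> state at step 30: (30-4) mod 2 = 0, same as step 4 -> [8 7 8 8 7]

Answer: 8 7 8 8 7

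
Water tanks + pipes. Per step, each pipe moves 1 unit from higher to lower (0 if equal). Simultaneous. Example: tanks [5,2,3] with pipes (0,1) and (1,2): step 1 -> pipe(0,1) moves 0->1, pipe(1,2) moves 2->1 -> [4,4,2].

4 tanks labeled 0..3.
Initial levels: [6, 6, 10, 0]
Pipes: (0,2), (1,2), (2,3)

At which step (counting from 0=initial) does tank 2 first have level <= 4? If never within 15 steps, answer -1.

Step 1: flows [2->0,2->1,2->3] -> levels [7 7 7 1]
Step 2: flows [0=2,1=2,2->3] -> levels [7 7 6 2]
Step 3: flows [0->2,1->2,2->3] -> levels [6 6 7 3]
Step 4: flows [2->0,2->1,2->3] -> levels [7 7 4 4]
Tank 2 first reaches <=4 at step 4

Answer: 4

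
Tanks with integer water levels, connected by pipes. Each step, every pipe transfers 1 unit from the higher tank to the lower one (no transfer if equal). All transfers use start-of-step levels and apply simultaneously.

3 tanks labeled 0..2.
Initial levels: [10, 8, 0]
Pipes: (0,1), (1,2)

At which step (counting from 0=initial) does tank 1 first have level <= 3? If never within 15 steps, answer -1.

Answer: -1

Derivation:
Step 1: flows [0->1,1->2] -> levels [9 8 1]
Step 2: flows [0->1,1->2] -> levels [8 8 2]
Step 3: flows [0=1,1->2] -> levels [8 7 3]
Step 4: flows [0->1,1->2] -> levels [7 7 4]
Step 5: flows [0=1,1->2] -> levels [7 6 5]
Step 6: flows [0->1,1->2] -> levels [6 6 6]
Step 7: flows [0=1,1=2] -> levels [6 6 6]
  -> stable; tank 1 stays at 6 > 3
Tank 1 never reaches <=3 within 15 steps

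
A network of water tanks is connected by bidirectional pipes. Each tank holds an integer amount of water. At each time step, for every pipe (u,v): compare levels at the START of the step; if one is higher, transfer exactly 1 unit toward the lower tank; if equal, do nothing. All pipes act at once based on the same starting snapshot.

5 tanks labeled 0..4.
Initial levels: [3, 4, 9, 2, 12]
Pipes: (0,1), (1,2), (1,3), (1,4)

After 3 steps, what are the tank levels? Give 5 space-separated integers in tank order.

Step 1: flows [1->0,2->1,1->3,4->1] -> levels [4 4 8 3 11]
Step 2: flows [0=1,2->1,1->3,4->1] -> levels [4 5 7 4 10]
Step 3: flows [1->0,2->1,1->3,4->1] -> levels [5 5 6 5 9]

Answer: 5 5 6 5 9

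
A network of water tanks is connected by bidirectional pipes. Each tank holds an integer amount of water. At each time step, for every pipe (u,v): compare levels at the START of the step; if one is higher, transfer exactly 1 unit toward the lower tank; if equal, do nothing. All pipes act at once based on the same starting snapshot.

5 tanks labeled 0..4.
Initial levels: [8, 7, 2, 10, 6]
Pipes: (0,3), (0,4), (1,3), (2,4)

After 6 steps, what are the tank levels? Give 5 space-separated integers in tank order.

Answer: 5 7 6 8 7

Derivation:
Step 1: flows [3->0,0->4,3->1,4->2] -> levels [8 8 3 8 6]
Step 2: flows [0=3,0->4,1=3,4->2] -> levels [7 8 4 8 6]
Step 3: flows [3->0,0->4,1=3,4->2] -> levels [7 8 5 7 6]
Step 4: flows [0=3,0->4,1->3,4->2] -> levels [6 7 6 8 6]
Step 5: flows [3->0,0=4,3->1,2=4] -> levels [7 8 6 6 6]
Step 6: flows [0->3,0->4,1->3,2=4] -> levels [5 7 6 8 7]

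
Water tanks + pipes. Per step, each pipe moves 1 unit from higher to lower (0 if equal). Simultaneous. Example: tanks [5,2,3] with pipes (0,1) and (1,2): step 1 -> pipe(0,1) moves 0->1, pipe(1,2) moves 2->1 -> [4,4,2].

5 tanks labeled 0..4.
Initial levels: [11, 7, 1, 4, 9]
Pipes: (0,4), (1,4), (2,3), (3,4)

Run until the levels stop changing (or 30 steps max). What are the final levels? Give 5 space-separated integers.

Answer: 8 8 5 6 5

Derivation:
Step 1: flows [0->4,4->1,3->2,4->3] -> levels [10 8 2 4 8]
Step 2: flows [0->4,1=4,3->2,4->3] -> levels [9 8 3 4 8]
Step 3: flows [0->4,1=4,3->2,4->3] -> levels [8 8 4 4 8]
Step 4: flows [0=4,1=4,2=3,4->3] -> levels [8 8 4 5 7]
Step 5: flows [0->4,1->4,3->2,4->3] -> levels [7 7 5 5 8]
Step 6: flows [4->0,4->1,2=3,4->3] -> levels [8 8 5 6 5]
Step 7: flows [0->4,1->4,3->2,3->4] -> levels [7 7 6 4 8]
Step 8: flows [4->0,4->1,2->3,4->3] -> levels [8 8 5 6 5]
  -> period-2 cycle: step 8 state = step 6 state; never stabilizes
  -> state at step 30: (30-6) mod 2 = 0, same as step 6 -> [8 8 5 6 5]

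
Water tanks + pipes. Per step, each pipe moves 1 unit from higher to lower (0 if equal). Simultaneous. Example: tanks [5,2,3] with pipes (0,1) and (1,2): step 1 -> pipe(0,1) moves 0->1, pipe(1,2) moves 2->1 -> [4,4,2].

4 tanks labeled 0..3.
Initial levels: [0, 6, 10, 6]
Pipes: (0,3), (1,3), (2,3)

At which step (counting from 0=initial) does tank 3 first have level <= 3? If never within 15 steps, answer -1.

Step 1: flows [3->0,1=3,2->3] -> levels [1 6 9 6]
Step 2: flows [3->0,1=3,2->3] -> levels [2 6 8 6]
Step 3: flows [3->0,1=3,2->3] -> levels [3 6 7 6]
Step 4: flows [3->0,1=3,2->3] -> levels [4 6 6 6]
Step 5: flows [3->0,1=3,2=3] -> levels [5 6 6 5]
Step 6: flows [0=3,1->3,2->3] -> levels [5 5 5 7]
Step 7: flows [3->0,3->1,3->2] -> levels [6 6 6 4]
Step 8: flows [0->3,1->3,2->3] -> levels [5 5 5 7]
  -> period-2 cycle (repeats step 6); tank 3 never drops to <=3
Tank 3 never reaches <=3 within 15 steps

Answer: -1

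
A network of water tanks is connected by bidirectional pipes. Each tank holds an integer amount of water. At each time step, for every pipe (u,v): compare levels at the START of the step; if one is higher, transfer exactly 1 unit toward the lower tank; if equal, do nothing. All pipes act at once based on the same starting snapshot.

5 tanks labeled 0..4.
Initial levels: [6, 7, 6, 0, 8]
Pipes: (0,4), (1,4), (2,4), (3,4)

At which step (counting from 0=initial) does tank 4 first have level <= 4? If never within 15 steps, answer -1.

Step 1: flows [4->0,4->1,4->2,4->3] -> levels [7 8 7 1 4]
Tank 4 first reaches <=4 at step 1

Answer: 1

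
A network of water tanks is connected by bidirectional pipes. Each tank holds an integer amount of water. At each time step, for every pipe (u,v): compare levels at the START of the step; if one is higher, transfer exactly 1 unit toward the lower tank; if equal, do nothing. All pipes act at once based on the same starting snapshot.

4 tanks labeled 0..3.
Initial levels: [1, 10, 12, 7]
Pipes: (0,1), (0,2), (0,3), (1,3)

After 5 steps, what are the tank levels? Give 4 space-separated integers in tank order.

Answer: 7 8 8 7

Derivation:
Step 1: flows [1->0,2->0,3->0,1->3] -> levels [4 8 11 7]
Step 2: flows [1->0,2->0,3->0,1->3] -> levels [7 6 10 7]
Step 3: flows [0->1,2->0,0=3,3->1] -> levels [7 8 9 6]
Step 4: flows [1->0,2->0,0->3,1->3] -> levels [8 6 8 8]
Step 5: flows [0->1,0=2,0=3,3->1] -> levels [7 8 8 7]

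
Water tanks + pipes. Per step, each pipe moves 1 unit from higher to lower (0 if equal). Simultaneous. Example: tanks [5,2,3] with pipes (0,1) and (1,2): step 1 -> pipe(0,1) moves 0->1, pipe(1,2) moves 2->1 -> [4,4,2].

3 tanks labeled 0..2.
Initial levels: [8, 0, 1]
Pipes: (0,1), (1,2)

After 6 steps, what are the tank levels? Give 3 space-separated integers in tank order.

Step 1: flows [0->1,2->1] -> levels [7 2 0]
Step 2: flows [0->1,1->2] -> levels [6 2 1]
Step 3: flows [0->1,1->2] -> levels [5 2 2]
Step 4: flows [0->1,1=2] -> levels [4 3 2]
Step 5: flows [0->1,1->2] -> levels [3 3 3]
Step 6: flows [0=1,1=2] -> levels [3 3 3]

Answer: 3 3 3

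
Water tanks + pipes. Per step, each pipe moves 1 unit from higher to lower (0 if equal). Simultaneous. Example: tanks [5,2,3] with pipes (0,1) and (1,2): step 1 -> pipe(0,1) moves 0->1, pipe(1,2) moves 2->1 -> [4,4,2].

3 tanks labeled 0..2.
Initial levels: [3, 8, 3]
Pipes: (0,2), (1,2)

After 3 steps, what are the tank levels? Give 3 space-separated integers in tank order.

Answer: 4 5 5

Derivation:
Step 1: flows [0=2,1->2] -> levels [3 7 4]
Step 2: flows [2->0,1->2] -> levels [4 6 4]
Step 3: flows [0=2,1->2] -> levels [4 5 5]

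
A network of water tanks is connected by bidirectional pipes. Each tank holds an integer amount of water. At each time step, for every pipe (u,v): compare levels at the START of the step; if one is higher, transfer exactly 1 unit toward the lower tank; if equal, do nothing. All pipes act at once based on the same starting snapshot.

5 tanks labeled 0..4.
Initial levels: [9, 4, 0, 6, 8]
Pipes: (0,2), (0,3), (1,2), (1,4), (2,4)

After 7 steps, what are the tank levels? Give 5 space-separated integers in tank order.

Answer: 7 5 4 6 5

Derivation:
Step 1: flows [0->2,0->3,1->2,4->1,4->2] -> levels [7 4 3 7 6]
Step 2: flows [0->2,0=3,1->2,4->1,4->2] -> levels [6 4 6 7 4]
Step 3: flows [0=2,3->0,2->1,1=4,2->4] -> levels [7 5 4 6 5]
Step 4: flows [0->2,0->3,1->2,1=4,4->2] -> levels [5 4 7 7 4]
Step 5: flows [2->0,3->0,2->1,1=4,2->4] -> levels [7 5 4 6 5]
  -> period-2 cycle: step 5 state = step 3 state
  -> state at step 7: (7-3) mod 2 = 0, same as step 3 -> [7 5 4 6 5]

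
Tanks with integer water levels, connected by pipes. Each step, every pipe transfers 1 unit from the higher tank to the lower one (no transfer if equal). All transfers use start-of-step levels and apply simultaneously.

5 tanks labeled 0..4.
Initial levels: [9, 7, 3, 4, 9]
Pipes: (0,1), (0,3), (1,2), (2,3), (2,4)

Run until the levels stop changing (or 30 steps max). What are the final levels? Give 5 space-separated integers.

Step 1: flows [0->1,0->3,1->2,3->2,4->2] -> levels [7 7 6 4 8]
Step 2: flows [0=1,0->3,1->2,2->3,4->2] -> levels [6 6 7 6 7]
Step 3: flows [0=1,0=3,2->1,2->3,2=4] -> levels [6 7 5 7 7]
Step 4: flows [1->0,3->0,1->2,3->2,4->2] -> levels [8 5 8 5 6]
Step 5: flows [0->1,0->3,2->1,2->3,2->4] -> levels [6 7 5 7 7]
  -> period-2 cycle: step 5 state = step 3 state; never stabilizes
  -> state at step 30: (30-3) mod 2 = 1, same as step 4 -> [8 5 8 5 6]

Answer: 8 5 8 5 6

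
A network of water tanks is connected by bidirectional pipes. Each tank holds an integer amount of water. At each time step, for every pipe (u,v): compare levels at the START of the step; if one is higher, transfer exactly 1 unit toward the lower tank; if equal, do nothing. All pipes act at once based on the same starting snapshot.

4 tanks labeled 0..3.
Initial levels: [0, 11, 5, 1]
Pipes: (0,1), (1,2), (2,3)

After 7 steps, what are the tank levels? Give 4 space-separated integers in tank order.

Answer: 5 3 5 4

Derivation:
Step 1: flows [1->0,1->2,2->3] -> levels [1 9 5 2]
Step 2: flows [1->0,1->2,2->3] -> levels [2 7 5 3]
Step 3: flows [1->0,1->2,2->3] -> levels [3 5 5 4]
Step 4: flows [1->0,1=2,2->3] -> levels [4 4 4 5]
Step 5: flows [0=1,1=2,3->2] -> levels [4 4 5 4]
Step 6: flows [0=1,2->1,2->3] -> levels [4 5 3 5]
Step 7: flows [1->0,1->2,3->2] -> levels [5 3 5 4]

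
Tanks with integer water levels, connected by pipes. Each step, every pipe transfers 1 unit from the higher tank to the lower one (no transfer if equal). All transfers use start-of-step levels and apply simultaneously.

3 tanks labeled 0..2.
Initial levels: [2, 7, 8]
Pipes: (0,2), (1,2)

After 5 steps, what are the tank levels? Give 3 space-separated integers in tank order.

Step 1: flows [2->0,2->1] -> levels [3 8 6]
Step 2: flows [2->0,1->2] -> levels [4 7 6]
Step 3: flows [2->0,1->2] -> levels [5 6 6]
Step 4: flows [2->0,1=2] -> levels [6 6 5]
Step 5: flows [0->2,1->2] -> levels [5 5 7]

Answer: 5 5 7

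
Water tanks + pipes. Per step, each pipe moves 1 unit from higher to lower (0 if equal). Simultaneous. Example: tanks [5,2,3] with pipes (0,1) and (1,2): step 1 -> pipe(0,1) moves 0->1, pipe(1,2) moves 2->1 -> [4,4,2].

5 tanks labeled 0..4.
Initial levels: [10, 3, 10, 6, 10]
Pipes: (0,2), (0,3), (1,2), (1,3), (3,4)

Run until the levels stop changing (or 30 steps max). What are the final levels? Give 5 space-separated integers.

Step 1: flows [0=2,0->3,2->1,3->1,4->3] -> levels [9 5 9 7 9]
Step 2: flows [0=2,0->3,2->1,3->1,4->3] -> levels [8 7 8 8 8]
Step 3: flows [0=2,0=3,2->1,3->1,3=4] -> levels [8 9 7 7 8]
Step 4: flows [0->2,0->3,1->2,1->3,4->3] -> levels [6 7 9 10 7]
Step 5: flows [2->0,3->0,2->1,3->1,3->4] -> levels [8 9 7 7 8]
  -> period-2 cycle: step 5 state = step 3 state; never stabilizes
  -> state at step 30: (30-3) mod 2 = 1, same as step 4 -> [6 7 9 10 7]

Answer: 6 7 9 10 7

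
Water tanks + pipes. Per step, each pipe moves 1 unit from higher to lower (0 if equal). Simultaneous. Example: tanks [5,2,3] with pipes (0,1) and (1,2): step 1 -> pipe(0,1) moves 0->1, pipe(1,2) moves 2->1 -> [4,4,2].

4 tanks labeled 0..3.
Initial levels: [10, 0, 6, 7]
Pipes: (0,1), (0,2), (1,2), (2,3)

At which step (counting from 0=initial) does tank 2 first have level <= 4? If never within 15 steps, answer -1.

Step 1: flows [0->1,0->2,2->1,3->2] -> levels [8 2 7 6]
Step 2: flows [0->1,0->2,2->1,2->3] -> levels [6 4 6 7]
Step 3: flows [0->1,0=2,2->1,3->2] -> levels [5 6 6 6]
Step 4: flows [1->0,2->0,1=2,2=3] -> levels [7 5 5 6]
Step 5: flows [0->1,0->2,1=2,3->2] -> levels [5 6 7 5]
Step 6: flows [1->0,2->0,2->1,2->3] -> levels [7 6 4 6]
Tank 2 first reaches <=4 at step 6

Answer: 6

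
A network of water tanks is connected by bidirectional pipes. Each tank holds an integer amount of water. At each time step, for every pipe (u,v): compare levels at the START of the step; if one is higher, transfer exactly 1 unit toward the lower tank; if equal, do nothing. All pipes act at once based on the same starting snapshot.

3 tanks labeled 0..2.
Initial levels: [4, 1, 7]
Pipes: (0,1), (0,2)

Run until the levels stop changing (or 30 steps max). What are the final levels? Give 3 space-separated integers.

Step 1: flows [0->1,2->0] -> levels [4 2 6]
Step 2: flows [0->1,2->0] -> levels [4 3 5]
Step 3: flows [0->1,2->0] -> levels [4 4 4]
Step 4: flows [0=1,0=2] -> levels [4 4 4]
  -> stable (no change)

Answer: 4 4 4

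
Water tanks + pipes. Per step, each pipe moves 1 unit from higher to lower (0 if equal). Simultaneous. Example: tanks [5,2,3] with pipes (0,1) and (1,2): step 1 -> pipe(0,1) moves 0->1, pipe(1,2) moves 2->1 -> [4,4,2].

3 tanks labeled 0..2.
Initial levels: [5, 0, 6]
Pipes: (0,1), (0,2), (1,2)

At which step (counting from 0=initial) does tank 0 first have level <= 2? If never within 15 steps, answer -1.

Step 1: flows [0->1,2->0,2->1] -> levels [5 2 4]
Step 2: flows [0->1,0->2,2->1] -> levels [3 4 4]
Step 3: flows [1->0,2->0,1=2] -> levels [5 3 3]
Step 4: flows [0->1,0->2,1=2] -> levels [3 4 4]
  -> period-2 cycle (repeats step 2); tank 0 never drops to <=2
Tank 0 never reaches <=2 within 15 steps

Answer: -1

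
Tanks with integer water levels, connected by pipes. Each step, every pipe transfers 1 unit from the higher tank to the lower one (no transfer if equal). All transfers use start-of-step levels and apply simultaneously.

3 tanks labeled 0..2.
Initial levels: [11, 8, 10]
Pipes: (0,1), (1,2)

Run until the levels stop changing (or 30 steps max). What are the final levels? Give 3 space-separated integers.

Step 1: flows [0->1,2->1] -> levels [10 10 9]
Step 2: flows [0=1,1->2] -> levels [10 9 10]
Step 3: flows [0->1,2->1] -> levels [9 11 9]
Step 4: flows [1->0,1->2] -> levels [10 9 10]
  -> period-2 cycle: step 4 state = step 2 state; never stabilizes
  -> state at step 30: (30-2) mod 2 = 0, same as step 2 -> [10 9 10]

Answer: 10 9 10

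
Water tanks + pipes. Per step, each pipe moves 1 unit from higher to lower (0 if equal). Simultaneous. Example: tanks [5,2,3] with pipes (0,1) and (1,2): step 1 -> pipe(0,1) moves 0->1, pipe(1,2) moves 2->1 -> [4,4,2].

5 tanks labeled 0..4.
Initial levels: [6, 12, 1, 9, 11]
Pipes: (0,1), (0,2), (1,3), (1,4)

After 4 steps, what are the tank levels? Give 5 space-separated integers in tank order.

Step 1: flows [1->0,0->2,1->3,1->4] -> levels [6 9 2 10 12]
Step 2: flows [1->0,0->2,3->1,4->1] -> levels [6 10 3 9 11]
Step 3: flows [1->0,0->2,1->3,4->1] -> levels [6 9 4 10 10]
Step 4: flows [1->0,0->2,3->1,4->1] -> levels [6 10 5 9 9]

Answer: 6 10 5 9 9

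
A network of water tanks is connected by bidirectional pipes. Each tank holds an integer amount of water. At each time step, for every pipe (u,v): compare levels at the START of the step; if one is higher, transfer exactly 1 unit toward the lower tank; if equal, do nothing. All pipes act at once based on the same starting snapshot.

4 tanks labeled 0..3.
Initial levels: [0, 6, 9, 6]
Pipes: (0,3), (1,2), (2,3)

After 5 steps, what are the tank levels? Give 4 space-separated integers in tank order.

Answer: 5 6 6 4

Derivation:
Step 1: flows [3->0,2->1,2->3] -> levels [1 7 7 6]
Step 2: flows [3->0,1=2,2->3] -> levels [2 7 6 6]
Step 3: flows [3->0,1->2,2=3] -> levels [3 6 7 5]
Step 4: flows [3->0,2->1,2->3] -> levels [4 7 5 5]
Step 5: flows [3->0,1->2,2=3] -> levels [5 6 6 4]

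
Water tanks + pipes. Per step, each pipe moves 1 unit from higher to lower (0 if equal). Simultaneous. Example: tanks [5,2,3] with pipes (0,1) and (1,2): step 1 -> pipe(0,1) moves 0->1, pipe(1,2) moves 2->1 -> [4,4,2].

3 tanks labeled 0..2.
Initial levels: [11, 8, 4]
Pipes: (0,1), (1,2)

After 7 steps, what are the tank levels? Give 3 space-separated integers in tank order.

Answer: 7 9 7

Derivation:
Step 1: flows [0->1,1->2] -> levels [10 8 5]
Step 2: flows [0->1,1->2] -> levels [9 8 6]
Step 3: flows [0->1,1->2] -> levels [8 8 7]
Step 4: flows [0=1,1->2] -> levels [8 7 8]
Step 5: flows [0->1,2->1] -> levels [7 9 7]
Step 6: flows [1->0,1->2] -> levels [8 7 8]
  -> period-2 cycle: step 6 state = step 4 state
  -> state at step 7: (7-4) mod 2 = 1, same as step 5 -> [7 9 7]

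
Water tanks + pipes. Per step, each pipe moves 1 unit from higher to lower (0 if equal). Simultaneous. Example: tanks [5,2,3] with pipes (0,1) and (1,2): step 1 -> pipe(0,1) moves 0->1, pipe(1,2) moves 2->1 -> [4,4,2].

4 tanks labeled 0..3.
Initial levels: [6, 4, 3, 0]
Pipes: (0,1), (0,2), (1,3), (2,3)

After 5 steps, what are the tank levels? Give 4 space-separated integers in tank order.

Step 1: flows [0->1,0->2,1->3,2->3] -> levels [4 4 3 2]
Step 2: flows [0=1,0->2,1->3,2->3] -> levels [3 3 3 4]
Step 3: flows [0=1,0=2,3->1,3->2] -> levels [3 4 4 2]
Step 4: flows [1->0,2->0,1->3,2->3] -> levels [5 2 2 4]
Step 5: flows [0->1,0->2,3->1,3->2] -> levels [3 4 4 2]

Answer: 3 4 4 2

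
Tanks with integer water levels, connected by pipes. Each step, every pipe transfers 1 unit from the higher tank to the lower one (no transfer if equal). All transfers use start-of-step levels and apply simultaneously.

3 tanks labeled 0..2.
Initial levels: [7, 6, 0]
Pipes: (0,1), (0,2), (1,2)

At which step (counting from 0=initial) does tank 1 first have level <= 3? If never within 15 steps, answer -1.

Answer: -1

Derivation:
Step 1: flows [0->1,0->2,1->2] -> levels [5 6 2]
Step 2: flows [1->0,0->2,1->2] -> levels [5 4 4]
Step 3: flows [0->1,0->2,1=2] -> levels [3 5 5]
Step 4: flows [1->0,2->0,1=2] -> levels [5 4 4]
  -> period-2 cycle (repeats step 2); tank 1 never drops to <=3
Tank 1 never reaches <=3 within 15 steps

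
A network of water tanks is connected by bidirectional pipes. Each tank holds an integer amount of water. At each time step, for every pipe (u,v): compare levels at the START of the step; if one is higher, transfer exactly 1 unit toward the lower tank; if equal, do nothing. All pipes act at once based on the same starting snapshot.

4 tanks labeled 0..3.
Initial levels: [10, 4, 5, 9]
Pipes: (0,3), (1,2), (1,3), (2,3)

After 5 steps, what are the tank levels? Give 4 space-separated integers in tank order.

Answer: 7 8 6 7

Derivation:
Step 1: flows [0->3,2->1,3->1,3->2] -> levels [9 6 5 8]
Step 2: flows [0->3,1->2,3->1,3->2] -> levels [8 6 7 7]
Step 3: flows [0->3,2->1,3->1,2=3] -> levels [7 8 6 7]
Step 4: flows [0=3,1->2,1->3,3->2] -> levels [7 6 8 7]
Step 5: flows [0=3,2->1,3->1,2->3] -> levels [7 8 6 7]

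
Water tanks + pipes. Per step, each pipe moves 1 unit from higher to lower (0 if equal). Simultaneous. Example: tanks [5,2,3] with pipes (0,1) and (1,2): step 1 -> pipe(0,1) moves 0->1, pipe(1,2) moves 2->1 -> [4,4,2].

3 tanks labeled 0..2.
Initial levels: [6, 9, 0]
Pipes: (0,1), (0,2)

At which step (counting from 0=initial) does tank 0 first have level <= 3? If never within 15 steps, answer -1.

Step 1: flows [1->0,0->2] -> levels [6 8 1]
Step 2: flows [1->0,0->2] -> levels [6 7 2]
Step 3: flows [1->0,0->2] -> levels [6 6 3]
Step 4: flows [0=1,0->2] -> levels [5 6 4]
Step 5: flows [1->0,0->2] -> levels [5 5 5]
Step 6: flows [0=1,0=2] -> levels [5 5 5]
  -> stable; tank 0 stays at 5 > 3
Tank 0 never reaches <=3 within 15 steps

Answer: -1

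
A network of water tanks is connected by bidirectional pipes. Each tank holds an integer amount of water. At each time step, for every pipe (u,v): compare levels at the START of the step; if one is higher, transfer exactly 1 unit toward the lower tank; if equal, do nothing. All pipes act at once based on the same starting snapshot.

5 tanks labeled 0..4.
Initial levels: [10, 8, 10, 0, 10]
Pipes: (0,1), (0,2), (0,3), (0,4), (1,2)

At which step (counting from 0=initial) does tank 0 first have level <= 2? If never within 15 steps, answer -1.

Answer: -1

Derivation:
Step 1: flows [0->1,0=2,0->3,0=4,2->1] -> levels [8 10 9 1 10]
Step 2: flows [1->0,2->0,0->3,4->0,1->2] -> levels [10 8 9 2 9]
Step 3: flows [0->1,0->2,0->3,0->4,2->1] -> levels [6 10 9 3 10]
Step 4: flows [1->0,2->0,0->3,4->0,1->2] -> levels [8 8 9 4 9]
Step 5: flows [0=1,2->0,0->3,4->0,2->1] -> levels [9 9 7 5 8]
Step 6: flows [0=1,0->2,0->3,0->4,1->2] -> levels [6 8 9 6 9]
Step 7: flows [1->0,2->0,0=3,4->0,2->1] -> levels [9 8 7 6 8]
Step 8: flows [0->1,0->2,0->3,0->4,1->2] -> levels [5 8 9 7 9]
Step 9: flows [1->0,2->0,3->0,4->0,2->1] -> levels [9 8 7 6 8]
  -> period-2 cycle (repeats step 7); tank 0 never drops to <=2
Tank 0 never reaches <=2 within 15 steps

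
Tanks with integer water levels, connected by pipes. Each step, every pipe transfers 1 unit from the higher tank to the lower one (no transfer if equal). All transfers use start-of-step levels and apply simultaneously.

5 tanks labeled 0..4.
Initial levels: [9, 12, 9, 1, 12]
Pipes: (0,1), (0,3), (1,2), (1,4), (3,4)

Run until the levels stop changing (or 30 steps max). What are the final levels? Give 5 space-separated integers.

Step 1: flows [1->0,0->3,1->2,1=4,4->3] -> levels [9 10 10 3 11]
Step 2: flows [1->0,0->3,1=2,4->1,4->3] -> levels [9 10 10 5 9]
Step 3: flows [1->0,0->3,1=2,1->4,4->3] -> levels [9 8 10 7 9]
Step 4: flows [0->1,0->3,2->1,4->1,4->3] -> levels [7 11 9 9 7]
Step 5: flows [1->0,3->0,1->2,1->4,3->4] -> levels [9 8 10 7 9]
  -> period-2 cycle: step 5 state = step 3 state; never stabilizes
  -> state at step 30: (30-3) mod 2 = 1, same as step 4 -> [7 11 9 9 7]

Answer: 7 11 9 9 7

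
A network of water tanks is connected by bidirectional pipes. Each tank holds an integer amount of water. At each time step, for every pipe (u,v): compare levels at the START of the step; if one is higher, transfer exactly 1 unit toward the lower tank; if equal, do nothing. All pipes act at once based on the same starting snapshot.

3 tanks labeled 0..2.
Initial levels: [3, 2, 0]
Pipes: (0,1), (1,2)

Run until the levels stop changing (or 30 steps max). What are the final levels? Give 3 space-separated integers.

Step 1: flows [0->1,1->2] -> levels [2 2 1]
Step 2: flows [0=1,1->2] -> levels [2 1 2]
Step 3: flows [0->1,2->1] -> levels [1 3 1]
Step 4: flows [1->0,1->2] -> levels [2 1 2]
  -> period-2 cycle: step 4 state = step 2 state; never stabilizes
  -> state at step 30: (30-2) mod 2 = 0, same as step 2 -> [2 1 2]

Answer: 2 1 2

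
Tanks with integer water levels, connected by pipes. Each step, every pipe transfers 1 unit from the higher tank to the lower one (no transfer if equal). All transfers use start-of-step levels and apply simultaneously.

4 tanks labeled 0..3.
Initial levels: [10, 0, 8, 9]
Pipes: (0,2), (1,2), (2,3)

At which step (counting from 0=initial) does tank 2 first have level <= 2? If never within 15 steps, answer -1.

Answer: -1

Derivation:
Step 1: flows [0->2,2->1,3->2] -> levels [9 1 9 8]
Step 2: flows [0=2,2->1,2->3] -> levels [9 2 7 9]
Step 3: flows [0->2,2->1,3->2] -> levels [8 3 8 8]
Step 4: flows [0=2,2->1,2=3] -> levels [8 4 7 8]
Step 5: flows [0->2,2->1,3->2] -> levels [7 5 8 7]
Step 6: flows [2->0,2->1,2->3] -> levels [8 6 5 8]
Step 7: flows [0->2,1->2,3->2] -> levels [7 5 8 7]
  -> period-2 cycle (repeats step 5); tank 2 never drops to <=2
Tank 2 never reaches <=2 within 15 steps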